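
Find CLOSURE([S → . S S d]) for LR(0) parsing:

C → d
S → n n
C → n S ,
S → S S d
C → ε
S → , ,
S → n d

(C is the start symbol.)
{ [S → . , ,], [S → . S S d], [S → . n d], [S → . n n] }

To compute CLOSURE, for each item [A → α.Bβ] where B is a non-terminal, add [B → .γ] for all productions B → γ; repeat for the newly added items until nothing changes.

Start with: [S → . S S d]
  [S → . S S d] has the dot before S: add [S → . n n], [S → . , ,], [S → . n d]
No further items can be added.

CLOSURE = { [S → . , ,], [S → . S S d], [S → . n d], [S → . n n] }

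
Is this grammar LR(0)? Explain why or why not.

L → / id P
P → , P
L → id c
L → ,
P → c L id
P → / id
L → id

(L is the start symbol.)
No. Shift-reduce conflict between [L → id .] and [L → id . c]

Augment with L' → L and build the canonical LR(0) collection (I0 = CLOSURE({[L' → . L]}), then GOTO on every symbol after a dot until no new states appear). It has 15 states:
  I0: { [L → . ,], [L → . / id P], [L → . id c], [L → . id], [L' → . L] }  — shift
  I1: { [L → , .] }  — reduce
  I2: { [L → / . id P] }  — shift
  I3: { [L' → L .] }  — accept
  I4: { [L → id . c], [L → id .] }  — shift, reduce
  I5: { [L → id c .] }  — reduce
  I6: { [L → / id . P], [P → . , P], [P → . / id], [P → . c L id] }  — shift
  I7: { [P → , . P], [P → . , P], [P → . / id], [P → . c L id] }  — shift
  I8: { [P → / . id] }  — shift
  I9: { [L → / id P .] }  — reduce
  I10: { [L → . ,], [L → . / id P], [L → . id c], [L → . id], [P → c . L id] }  — shift
  I11: { [P → c L . id] }  — shift
  I12: { [P → c L id .] }  — reduce
  I13: { [P → / id .] }  — reduce
  I14: { [P → , P .] }  — reduce

Conflict in state I4:
  Shift-reduce conflict between [L → id .] and [L → id . c]
So the grammar is NOT LR(0).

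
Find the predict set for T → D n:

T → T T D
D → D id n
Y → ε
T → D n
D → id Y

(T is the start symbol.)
{ 'id' }

PREDICT(T → D n) = (FIRST(RHS) \ {ε}) ∪ (FOLLOW(T) if ε ∈ FIRST(RHS), i.e. RHS ⇒* ε)
FIRST(D) = { 'id' }
FIRST(D n) = { 'id' }
ε ∉ FIRST(D n), so FOLLOW(T) is not added.
PREDICT(T → D n) = { 'id' }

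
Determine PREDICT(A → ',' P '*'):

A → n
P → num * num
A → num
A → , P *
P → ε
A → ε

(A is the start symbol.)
{ ',' }

PREDICT(A → ',' P '*') = (FIRST(RHS) \ {ε}) ∪ (FOLLOW(A) if ε ∈ FIRST(RHS), i.e. RHS ⇒* ε)
FIRST(',' P '*') = { ',' }
ε ∉ FIRST(',' P '*'), so FOLLOW(A) is not added.
PREDICT(A → ',' P '*') = { ',' }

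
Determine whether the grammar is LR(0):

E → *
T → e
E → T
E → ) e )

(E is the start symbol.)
Yes, the grammar is LR(0)

A grammar is LR(0) if no state in the canonical LR(0) collection has:
  - both a shift item (dot before a terminal) and a complete item (shift-reduce conflict), or
  - two or more complete items (reduce-reduce conflict; the accept item [E' → E .] counts as a complete item here).

Augment with E' → E and build the canonical LR(0) collection (I0 = CLOSURE({[E' → . E]}), then GOTO on every symbol after a dot until no new states appear). It has 8 states:
  I0: { [E → . ) e )], [E → . *], [E → . T], [E' → . E], [T → . e] }  — shift
  I1: { [E → ) . e )] }  — shift
  I2: { [E → * .] }  — reduce
  I3: { [E' → E .] }  — accept
  I4: { [E → T .] }  — reduce
  I5: { [T → e .] }  — reduce
  I6: { [E → ) e . )] }  — shift
  I7: { [E → ) e ) .] }  — reduce

Every state is either a pure shift/goto state or contains exactly one complete item and nothing to shift — no conflicts. The grammar is LR(0).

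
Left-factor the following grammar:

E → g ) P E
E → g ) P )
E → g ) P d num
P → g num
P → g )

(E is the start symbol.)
Left-factoring transforms A → αβ₁ | αβ₂ into A → αA' and A' → β₁ | β₂
(α is the longest common prefix among the alternatives). Repeat until
no nonterminal has two alternatives with a common prefix.

Round 1: E has alternatives sharing prefix 'g ) P'. Introduce E': E → g ) P E'
  Add: E' → E
  Add: E' → )
  Add: E' → d num

Round 2: P has alternatives sharing prefix 'g'. Introduce P': P → g P'
  Add: P' → num
  Add: P' → )

No remaining common prefixes — done.

Resulting grammar:
E → g ) P E'
E' → E
E' → )
E' → d num
P → g P'
P' → num
P' → )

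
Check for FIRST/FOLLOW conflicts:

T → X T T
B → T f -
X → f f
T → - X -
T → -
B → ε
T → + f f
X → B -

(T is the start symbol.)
Nullable non-terminals: B.
FIRST sets used below: FIRST(T) = { '+', '-', 'f' }

B: nullable alternative(s) B → ε; FOLLOW(B) = { '-' }
  B → T f -: FIRST \ {ε} = { '+', '-', 'f' } — overlaps FOLLOW(B) on { '-' }: CONFLICT
  B → ε: FIRST \ {ε} = { } — this is the only nullable alternative, skip

T, X have no nullable alternative, so no FIRST/FOLLOW check is needed there.

So the grammar has 1 FIRST/FOLLOW conflict (marked CONFLICT above).

Answer: Yes. B → T f '-' with FOLLOW(B) on { '-' }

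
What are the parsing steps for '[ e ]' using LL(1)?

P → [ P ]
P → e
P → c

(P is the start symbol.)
LL(1) parsing maintains a stack (initially the start symbol over $) and the input. At each step: if the stack top is a terminal, match it against the current input token; if it is a non-terminal N, replace it with the RHS of M[N, lookahead] (the unique production whose predict set contains the lookahead).

Stack is shown with the top on the left.

Stack    Input    Action
------------------------
P $      [ e ] $  output P → [ P ]
[ P ] $  [ e ] $  match '['
P ] $    e ] $    output P → e
e ] $    e ] $    match 'e'
] $      ] $      match ']'
$        $        accept

The string is accepted.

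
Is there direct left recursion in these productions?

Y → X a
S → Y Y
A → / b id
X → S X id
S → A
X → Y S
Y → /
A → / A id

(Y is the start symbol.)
No direct left recursion

Direct left recursion occurs when N → N α for some non-terminal N (the right-hand side begins with the left-hand side itself).

Y → X a: starts with X
S → Y Y: starts with Y
A → / b id: starts with '/'
X → S X id: starts with S
S → A: starts with A
X → Y S: starts with Y
Y → /: starts with '/'
A → / A id: starts with '/'

No direct left recursion found.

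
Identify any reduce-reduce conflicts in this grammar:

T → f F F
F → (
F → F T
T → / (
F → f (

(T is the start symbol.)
Yes — I11: [F → ( .] vs [F → f ( .]

Augment with T' → T and build the canonical LR(0) collection (I0 = CLOSURE({[T' → . T]}), then GOTO on every symbol after a dot until no new states appear). It has 13 states:
  I0: { [T → . / (], [T → . f F F], [T' → . T] }  — shift
  I1: { [T → / . (] }  — shift
  I2: { [T' → T .] }  — accept
  I3: { [F → . (], [F → . F T], [F → . f (], [T → f . F F] }  — shift
  I4: { [F → ( .] }  — reduce
  I5: { [F → . (], [F → . F T], [F → . f (], [F → F . T], [T → . / (], [T → . f F F], [T → f F . F] }  — shift
  I6: { [F → f . (] }  — shift
  I7: { [F → f ( .] }  — reduce
  I8: { [F → F . T], [T → . / (], [T → . f F F], [T → f F F .] }  — shift, reduce
  I9: { [F → F T .] }  — reduce
  I10: { [F → . (], [F → . F T], [F → . f (], [F → f . (], [T → f . F F] }  — shift
  I11: { [F → ( .], [F → f ( .] }  — 2 reduces
  I12: { [T → / ( .] }  — reduce

I11 contains complete items [F → ( .], [F → f ( .] — reduce-reduce conflict.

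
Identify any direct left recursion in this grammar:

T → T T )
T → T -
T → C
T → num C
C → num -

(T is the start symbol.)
Yes, T is left-recursive

Direct left recursion occurs when N → N α for some non-terminal N (the right-hand side begins with the left-hand side itself).

T → T T ): LEFT RECURSIVE (starts with T)
T → T -: LEFT RECURSIVE (starts with T)
T → C: starts with C
T → num C: starts with num
C → num -: starts with num

The grammar has direct left recursion on: T.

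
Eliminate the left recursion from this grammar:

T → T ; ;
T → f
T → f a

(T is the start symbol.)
T is directly left-recursive. The standard transformation for
  A → A α₁ | ... | A α_m | β₁ | ... | β_n
is
  A  → β₁ A' | ... | β_n A'
  A' → α₁ A' | ... | α_m A' | ε

T → f becomes T → f T'
T → f a becomes T → f a T'
T → T ; ; becomes T' → ; ; T'
Add T' → ε

Resulting grammar:
T → f T'
T → f a T'
T' → ; ; T'
T' → ε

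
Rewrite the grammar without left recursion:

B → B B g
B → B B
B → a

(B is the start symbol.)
B is directly left-recursive. The standard transformation for
  A → A α₁ | ... | A α_m | β₁ | ... | β_n
is
  A  → β₁ A' | ... | β_n A'
  A' → α₁ A' | ... | α_m A' | ε

B → a becomes B → a B'
B → B B g becomes B' → B g B'
B → B B becomes B' → B B'
Add B' → ε

Resulting grammar:
B → a B'
B' → B g B'
B' → B B'
B' → ε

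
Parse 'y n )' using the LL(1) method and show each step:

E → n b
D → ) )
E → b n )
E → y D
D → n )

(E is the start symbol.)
LL(1) parsing maintains a stack (initially the start symbol over $) and the input. At each step: if the stack top is a terminal, match it against the current input token; if it is a non-terminal N, replace it with the RHS of M[N, lookahead] (the unique production whose predict set contains the lookahead).

Stack is shown with the top on the left.

Stack  Input    Action
----------------------
E $    y n ) $  output E → y D
y D $  y n ) $  match 'y'
D $    n ) $    output D → n )
n ) $  n ) $    match 'n'
) $    ) $      match ')'
$      $        accept

The string is accepted.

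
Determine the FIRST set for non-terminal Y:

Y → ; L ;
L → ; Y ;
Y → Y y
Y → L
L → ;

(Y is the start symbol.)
FIRST sets of the other non-terminals involved (by the same procedure, iterated to a fixed point):
  FIRST(L) = { ';' }

From Y → ; L ;:
  - ';' is a terminal: add ';' and stop
From Y → Y y:
  - Y is the symbol being defined: contributes nothing new
    Y is not nullable, so stop
From Y → L:
  - L is a non-terminal: add FIRST(L) \ {ε} = { ';' }
    L is not nullable, so stop

Collecting: FIRST(Y) = { ';' }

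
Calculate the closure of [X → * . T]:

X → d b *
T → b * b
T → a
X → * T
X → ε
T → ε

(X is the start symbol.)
{ [T → . a], [T → . b * b], [T → .], [X → * . T] }

To compute CLOSURE, for each item [A → α.Bβ] where B is a non-terminal, add [B → .γ] for all productions B → γ; repeat for the newly added items until nothing changes.

Start with: [X → * . T]
  [X → * . T] has the dot before T: add [T → . b * b], [T → . a], [T → .]
No further items can be added.

CLOSURE = { [T → . a], [T → . b * b], [T → .], [X → * . T] }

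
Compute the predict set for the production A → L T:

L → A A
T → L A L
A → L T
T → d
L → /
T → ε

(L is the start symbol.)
PREDICT(A → L T) = (FIRST(RHS) \ {ε}) ∪ (FOLLOW(A) if ε ∈ FIRST(RHS), i.e. RHS ⇒* ε)
FIRST(L) = { '/' }
FIRST(L T) = { '/' }
ε ∉ FIRST(L T), so FOLLOW(A) is not added.
PREDICT(A → L T) = { '/' }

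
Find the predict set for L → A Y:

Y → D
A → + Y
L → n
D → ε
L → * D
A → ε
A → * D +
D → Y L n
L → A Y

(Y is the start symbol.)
{ '*', '+', 'n' }

PREDICT(L → A Y) = (FIRST(RHS) \ {ε}) ∪ (FOLLOW(L) if ε ∈ FIRST(RHS), i.e. RHS ⇒* ε)
FIRST(A) = { '*', '+', ε }
FIRST(Y) = { '*', '+', 'n', ε }
FIRST(A Y) = { '*', '+', 'n', ε }
ε ∈ FIRST(A Y) (the right-hand side is nullable), so add FOLLOW(L) = { 'n' }
PREDICT(L → A Y) = { '*', '+', 'n' }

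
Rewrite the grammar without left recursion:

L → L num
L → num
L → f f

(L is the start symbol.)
L → num L'
L → f f L'
L' → num L'
L' → ε

L is directly left-recursive. The standard transformation for
  A → A α₁ | ... | A α_m | β₁ | ... | β_n
is
  A  → β₁ A' | ... | β_n A'
  A' → α₁ A' | ... | α_m A' | ε

L → num becomes L → num L'
L → f f becomes L → f f L'
L → L num becomes L' → num L'
Add L' → ε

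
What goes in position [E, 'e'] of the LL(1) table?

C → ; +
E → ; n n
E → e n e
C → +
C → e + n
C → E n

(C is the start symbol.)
To find M[E, 'e'], we find productions for E where 'e' is in the predict set (PREDICT(N → α) = (FIRST(α) \ {ε}) ∪ (FOLLOW(N) if α ⇒* ε)).

E → ; n n: PREDICT = { ';' }
E → e n e: PREDICT = { 'e' }
  'e' is in predict set, so this production goes in M[E, 'e']

M[E, 'e'] = E → e n e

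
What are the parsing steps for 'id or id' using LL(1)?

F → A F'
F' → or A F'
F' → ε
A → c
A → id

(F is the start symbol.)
LL(1) parsing maintains a stack (initially the start symbol over $) and the input. At each step: if the stack top is a terminal, match it against the current input token; if it is a non-terminal N, replace it with the RHS of M[N, lookahead] (the unique production whose predict set contains the lookahead).

Stack is shown with the top on the left.

Stack      Input       Action
-----------------------------
F $        id or id $  output F → A F'
A F' $     id or id $  output A → id
id F' $    id or id $  match 'id'
F' $       or id $     output F' → or A F'
or A F' $  or id $     match 'or'
A F' $     id $        output A → id
id F' $    id $        match 'id'
F' $       $           output F' → ε
$          $           accept

The string is accepted.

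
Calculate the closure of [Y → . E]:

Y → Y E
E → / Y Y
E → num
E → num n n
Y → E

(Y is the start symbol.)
To compute CLOSURE, for each item [A → α.Bβ] where B is a non-terminal, add [B → .γ] for all productions B → γ; repeat for the newly added items until nothing changes.

Start with: [Y → . E]
  [Y → . E] has the dot before E: add [E → . / Y Y], [E → . num], [E → . num n n]
No further items can be added.

CLOSURE = { [E → . / Y Y], [E → . num n n], [E → . num], [Y → . E] }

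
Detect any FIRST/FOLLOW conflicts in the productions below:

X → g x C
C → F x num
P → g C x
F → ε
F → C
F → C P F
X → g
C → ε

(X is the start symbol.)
Nullable non-terminals: C, F.
FIRST sets used below: FIRST(F) = { 'g', 'x', ε }, FIRST(C) = { 'g', 'x', ε }, FIRST(P) = { 'g' }

C: nullable alternative(s) C → ε; FOLLOW(C) = { $, 'g', 'x' }
  C → F x num: FIRST \ {ε} = { 'g', 'x' } — overlaps FOLLOW(C) on { 'g', 'x' }: CONFLICT
  C → ε: FIRST \ {ε} = { } — this is the only nullable alternative, skip

F: nullable alternative(s) F → ε, F → C; FOLLOW(F) = { 'x' }
  F → ε: FIRST \ {ε} = { } — disjoint from FOLLOW(F)
  F → C: FIRST \ {ε} = { 'g', 'x' } — overlaps FOLLOW(F) on { 'x' }: CONFLICT
  F → C P F: FIRST \ {ε} = { 'g', 'x' } — overlaps FOLLOW(F) on { 'x' }: CONFLICT

P, X have no nullable alternative, so no FIRST/FOLLOW check is needed there.

So the grammar has 3 FIRST/FOLLOW conflicts (marked CONFLICT above).

Answer: Yes. C → F x num with FOLLOW(C) on { 'g', 'x' }; F → C with FOLLOW(F) on { 'x' }; F → C P F with FOLLOW(F) on { 'x' }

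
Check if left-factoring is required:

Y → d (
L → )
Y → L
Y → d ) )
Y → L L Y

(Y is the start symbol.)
Left-factoring is needed when two productions for the same non-terminal
share a common prefix on the right-hand side.

Productions for Y:
  Y → d (
  Y → L
  Y → d ) )
  Y → L L Y

Found common prefix 'd' in productions for Y
Found common prefix 'L' in productions for Y

Answer: Yes, Y has productions with common prefix 'd'; Y has productions with common prefix 'L'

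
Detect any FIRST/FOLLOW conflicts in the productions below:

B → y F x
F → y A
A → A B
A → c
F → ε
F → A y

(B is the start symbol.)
A FIRST/FOLLOW conflict occurs when a non-terminal N has a nullable alternative N → β (β ⇒* ε) and another alternative N → α with FIRST(α) ∩ FOLLOW(N) ≠ ∅: on such a lookahead the parser cannot decide between expanding α and letting N vanish via β.

Nullable non-terminals: F.
FIRST sets used below: FIRST(A) = { 'c' }

F: nullable alternative(s) F → ε; FOLLOW(F) = { 'x' }
  F → y A: FIRST \ {ε} = { 'y' } — disjoint from FOLLOW(F)
  F → ε: FIRST \ {ε} = { } — this is the only nullable alternative, skip
  F → A y: FIRST \ {ε} = { 'c' } — disjoint from FOLLOW(F)

A, B have no nullable alternative, so no FIRST/FOLLOW check is needed there.

No FIRST/FOLLOW conflicts found.

Answer: No FIRST/FOLLOW conflicts.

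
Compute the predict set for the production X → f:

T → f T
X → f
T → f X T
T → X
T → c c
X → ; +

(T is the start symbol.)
PREDICT(X → f) = (FIRST(RHS) \ {ε}) ∪ (FOLLOW(X) if ε ∈ FIRST(RHS), i.e. RHS ⇒* ε)
FIRST(f) = { 'f' }
ε ∉ FIRST(f), so FOLLOW(X) is not added.
PREDICT(X → f) = { 'f' }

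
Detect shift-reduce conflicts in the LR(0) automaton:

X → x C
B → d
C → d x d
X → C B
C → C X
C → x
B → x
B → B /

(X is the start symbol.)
A shift-reduce conflict occurs when an LR(0) state has both:
  - a complete (reduce) item [A → α .] (dot at the end), and
  - a shift item [B → β . c γ] (dot before a terminal).

Augment with X' → X and build the canonical LR(0) collection (I0 = CLOSURE({[X' → . X]}), then GOTO on every symbol after a dot until no new states appear). It has 14 states:
  I0: { [C → . C X], [C → . d x d], [C → . x], [X → . C B], [X → . x C], [X' → . X] }  — shift
  I1: { [B → . B /], [B → . d], [B → . x], [C → . C X], [C → . d x d], [C → . x], [C → C . X], [X → . C B], [X → . x C], [X → C . B] }  — shift
  I2: { [X' → X .] }  — accept
  I3: { [C → d . x d] }  — shift
  I4: { [C → . C X], [C → . d x d], [C → . x], [C → x .], [X → x . C] }  — shift, reduce
  I5: { [C → . C X], [C → . d x d], [C → . x], [C → C . X], [X → . C B], [X → . x C], [X → x C .] }  — shift, reduce
  I6: { [C → x .] }  — reduce
  I7: { [C → C X .] }  — reduce
  I8: { [C → d x . d] }  — shift
  I9: { [C → d x d .] }  — reduce
  I10: { [B → B . /], [X → C B .] }  — shift, reduce
  I11: { [B → d .], [C → d . x d] }  — shift, reduce
  I12: { [B → x .], [C → . C X], [C → . d x d], [C → . x], [C → x .], [X → x . C] }  — shift, 2 reduces
  I13: { [B → B / .] }  — reduce

I4 contains reduce item [C → x .] and shift items [C → . d x d], [C → . x] — shift-reduce conflict.
I5 contains reduce item [X → x C .] and shift items [C → . d x d], [C → . x], [X → . x C] — shift-reduce conflict.
I10 contains reduce item [X → C B .] and shift item [B → B . /] — shift-reduce conflict.
I11 contains reduce item [B → d .] and shift item [C → d . x d] — shift-reduce conflict.
I12 contains reduce items [B → x .], [C → x .] and shift items [C → . d x d], [C → . x] — shift-reduce conflict.

Answer: Yes — I4: [C → x .] vs [C → . d x d]; I5: [X → x C .] vs [C → . d x d]; I10: [X → C B .] vs [B → B . /]; I11: [B → d .] vs [C → d . x d]; I12: [B → x .] vs [C → . d x d]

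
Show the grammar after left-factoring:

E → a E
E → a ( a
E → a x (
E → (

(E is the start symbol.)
E → a E'
E' → E
E' → ( a
E' → x (
E → (

Left-factoring transforms A → αβ₁ | αβ₂ into A → αA' and A' → β₁ | β₂
(α is the longest common prefix among the alternatives). Repeat until
no nonterminal has two alternatives with a common prefix.

Round 1: E has alternatives sharing prefix 'a'. Introduce E': E → a E'
  Add: E' → E
  Add: E' → ( a
  Add: E' → x (

No remaining common prefixes — done.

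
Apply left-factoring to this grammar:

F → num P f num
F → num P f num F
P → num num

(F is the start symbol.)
Left-factoring transforms A → αβ₁ | αβ₂ into A → αA' and A' → β₁ | β₂
(α is the longest common prefix among the alternatives). Repeat until
no nonterminal has two alternatives with a common prefix.

Round 1: F has alternatives sharing prefix 'num P f num'. Introduce F': F → num P f num F'
  Add: F' → ε
  Add: F' → F

No remaining common prefixes — done.

Resulting grammar:
F → num P f num F'
F' → ε
F' → F
P → num num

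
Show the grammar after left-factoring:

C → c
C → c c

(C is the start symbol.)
Left-factoring transforms A → αβ₁ | αβ₂ into A → αA' and A' → β₁ | β₂
(α is the longest common prefix among the alternatives). Repeat until
no nonterminal has two alternatives with a common prefix.

Round 1: C has alternatives sharing prefix 'c'. Introduce C': C → c C'
  Add: C' → ε
  Add: C' → c

No remaining common prefixes — done.

Resulting grammar:
C → c C'
C' → ε
C' → c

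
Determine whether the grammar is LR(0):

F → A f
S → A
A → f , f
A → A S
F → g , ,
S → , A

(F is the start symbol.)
Augment with F' → F and build the canonical LR(0) collection (I0 = CLOSURE({[F' → . F]}), then GOTO on every symbol after a dot until no new states appear). It has 14 states:
  I0: { [A → . A S], [A → . f , f], [F → . A f], [F → . g , ,], [F' → . F] }  — shift
  I1: { [A → . A S], [A → . f , f], [A → A . S], [F → A . f], [S → . , A], [S → . A] }  — shift
  I2: { [F' → F .] }  — accept
  I3: { [A → f . , f] }  — shift
  I4: { [F → g . , ,] }  — shift
  I5: { [F → g , . ,] }  — shift
  I6: { [F → g , , .] }  — reduce
  I7: { [A → f , . f] }  — shift
  I8: { [A → f , f .] }  — reduce
  I9: { [A → . A S], [A → . f , f], [S → , . A] }  — shift
  I10: { [A → . A S], [A → . f , f], [A → A . S], [S → . , A], [S → . A], [S → A .] }  — shift, reduce
  I11: { [A → A S .] }  — reduce
  I12: { [A → f . , f], [F → A f .] }  — shift, reduce
  I13: { [A → . A S], [A → . f , f], [A → A . S], [S → , A .], [S → . , A], [S → . A] }  — shift, reduce

Conflict in state I10:
  Shift-reduce conflict between [S → A .] and [A → . f , f]
So the grammar is NOT LR(0).

Answer: No. Shift-reduce conflict between [S → A .] and [A → . f , f]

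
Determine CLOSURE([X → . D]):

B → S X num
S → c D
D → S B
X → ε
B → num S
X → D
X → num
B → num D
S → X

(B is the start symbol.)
Start with: [X → . D]
  [X → . D] has the dot before D: add [D → . S B]
  [D → . S B] has the dot before S: add [S → . c D], [S → . X]
  [S → . X] has the dot before X: add [X → .], [X → . num]
No further items can be added.

CLOSURE = { [D → . S B], [S → . X], [S → . c D], [X → . D], [X → . num], [X → .] }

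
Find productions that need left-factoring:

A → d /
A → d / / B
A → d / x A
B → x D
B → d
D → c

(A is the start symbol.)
Yes, A has productions with common prefix 'd /'

Left-factoring is needed when two productions for the same non-terminal
share a common prefix on the right-hand side.

Productions for A:
  A → d /
  A → d / / B
  A → d / x A
Productions for B:
  B → x D
  B → d

Found common prefix 'd /' in productions for A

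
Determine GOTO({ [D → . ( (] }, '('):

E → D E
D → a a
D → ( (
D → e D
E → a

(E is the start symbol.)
GOTO(I, '(') = CLOSURE({ [A → αX.β] : [A → α.Xβ] ∈ I, X = '(' })

Items with dot before '(', with the dot advanced:
  [D → . ( (] → [D → ( . (]
Closure adds nothing (no advanced item has the dot before a non-terminal).

GOTO = { [D → ( . (] }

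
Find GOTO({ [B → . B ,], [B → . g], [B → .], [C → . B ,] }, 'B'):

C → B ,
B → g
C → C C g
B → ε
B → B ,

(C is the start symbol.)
{ [B → B . ,], [C → B . ,] }

GOTO(I, 'B') = CLOSURE({ [A → αX.β] : [A → α.Xβ] ∈ I, X = 'B' })

Items with dot before 'B', with the dot advanced:
  [B → . B ,] → [B → B . ,]
  [C → . B ,] → [C → B . ,]
Closure adds nothing (no advanced item has the dot before a non-terminal).

GOTO = { [B → B . ,], [C → B . ,] }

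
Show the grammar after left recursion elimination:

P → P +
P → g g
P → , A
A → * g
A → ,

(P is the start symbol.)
P is directly left-recursive. The standard transformation for
  A → A α₁ | ... | A α_m | β₁ | ... | β_n
is
  A  → β₁ A' | ... | β_n A'
  A' → α₁ A' | ... | α_m A' | ε

P → g g becomes P → g g P'
P → , A becomes P → , A P'
P → P + becomes P' → + P'
Add P' → ε

Productions for other non-terminals are unchanged:
  A → * g
  A → ,

Resulting grammar:
P → g g P'
P → , A P'
P' → + P'
P' → ε
A → * g
A → ,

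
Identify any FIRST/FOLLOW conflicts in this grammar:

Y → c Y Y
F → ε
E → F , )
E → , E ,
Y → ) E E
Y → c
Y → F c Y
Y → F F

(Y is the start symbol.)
Yes. Y → c Y Y with FOLLOW(Y) on { 'c' }; Y → ')' E E with FOLLOW(Y) on { ')' }; Y → c with FOLLOW(Y) on { 'c' }; Y → F c Y with FOLLOW(Y) on { 'c' }

Nullable non-terminals: F, Y.
FIRST sets used below: FIRST(F) = { ε }
F has a nullable alternative but only one production, so nothing to check.

Y: nullable alternative(s) Y → F F; FOLLOW(Y) = { $, ')', 'c' }
  Y → c Y Y: FIRST \ {ε} = { 'c' } — overlaps FOLLOW(Y) on { 'c' }: CONFLICT
  Y → ) E E: FIRST \ {ε} = { ')' } — overlaps FOLLOW(Y) on { ')' }: CONFLICT
  Y → c: FIRST \ {ε} = { 'c' } — overlaps FOLLOW(Y) on { 'c' }: CONFLICT
  Y → F c Y: FIRST \ {ε} = { 'c' } — overlaps FOLLOW(Y) on { 'c' }: CONFLICT
  Y → F F: FIRST \ {ε} = { } — this is the only nullable alternative, skip

E has no nullable alternative, so no FIRST/FOLLOW check is needed there.

So the grammar has 4 FIRST/FOLLOW conflicts (marked CONFLICT above).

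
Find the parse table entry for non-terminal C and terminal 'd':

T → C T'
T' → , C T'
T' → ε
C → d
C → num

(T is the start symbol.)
C → d

To find M[C, 'd'], we find productions for C where 'd' is in the predict set (PREDICT(N → α) = (FIRST(α) \ {ε}) ∪ (FOLLOW(N) if α ⇒* ε)).

C → d: PREDICT = { 'd' }
  'd' is in predict set, so this production goes in M[C, 'd']
C → num: PREDICT = { 'num' }

M[C, 'd'] = C → d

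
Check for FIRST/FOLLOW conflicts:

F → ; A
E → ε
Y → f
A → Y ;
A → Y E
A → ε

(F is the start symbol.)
Nullable non-terminals: A, E.
FIRST sets used below: FIRST(Y) = { 'f' }

A: nullable alternative(s) A → ε; FOLLOW(A) = { $ }
  A → Y ;: FIRST \ {ε} = { 'f' } — disjoint from FOLLOW(A)
  A → Y E: FIRST \ {ε} = { 'f' } — disjoint from FOLLOW(A)
  A → ε: FIRST \ {ε} = { } — this is the only nullable alternative, skip
E has a nullable alternative but only one production, so nothing to check.

F, Y have no nullable alternative, so no FIRST/FOLLOW check is needed there.

No FIRST/FOLLOW conflicts found.

Answer: No FIRST/FOLLOW conflicts.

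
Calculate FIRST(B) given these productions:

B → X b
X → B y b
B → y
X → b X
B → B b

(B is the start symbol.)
{ 'b', 'y' }

To compute FIRST(B), examine every production with B on the left-hand side, reading each right-hand side left to right until a non-nullable symbol is reached.

FIRST sets of the other non-terminals involved (by the same procedure, iterated to a fixed point):
  FIRST(X) = { 'b', 'y' }

From B → X b:
  - X is a non-terminal: add FIRST(X) \ {ε} = { 'b', 'y' }
    X is not nullable, so stop
From B → y:
  - y is a terminal: add 'y' and stop
From B → B b:
  - B is the symbol being defined: contributes nothing new
    B is not nullable, so stop

Collecting: FIRST(B) = { 'b', 'y' }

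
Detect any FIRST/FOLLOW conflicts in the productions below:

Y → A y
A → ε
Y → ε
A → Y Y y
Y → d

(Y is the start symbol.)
Yes. Y → A y with FOLLOW(Y) on { 'd', 'y' }; Y → d with FOLLOW(Y) on { 'd' }; A → Y Y y with FOLLOW(A) on { 'y' }

Nullable non-terminals: A, Y.
FIRST sets used below: FIRST(Y) = { 'd', 'y', ε }, FIRST(A) = { 'd', 'y', ε }

A: nullable alternative(s) A → ε; FOLLOW(A) = { 'y' }
  A → ε: FIRST \ {ε} = { } — this is the only nullable alternative, skip
  A → Y Y y: FIRST \ {ε} = { 'd', 'y' } — overlaps FOLLOW(A) on { 'y' }: CONFLICT

Y: nullable alternative(s) Y → ε; FOLLOW(Y) = { $, 'd', 'y' }
  Y → A y: FIRST \ {ε} = { 'd', 'y' } — overlaps FOLLOW(Y) on { 'd', 'y' }: CONFLICT
  Y → ε: FIRST \ {ε} = { } — this is the only nullable alternative, skip
  Y → d: FIRST \ {ε} = { 'd' } — overlaps FOLLOW(Y) on { 'd' }: CONFLICT

So the grammar has 3 FIRST/FOLLOW conflicts (marked CONFLICT above).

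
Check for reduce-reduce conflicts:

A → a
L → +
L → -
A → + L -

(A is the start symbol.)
No reduce-reduce conflicts

Augment with A' → A and build the canonical LR(0) collection (I0 = CLOSURE({[A' → . A]}), then GOTO on every symbol after a dot until no new states appear). It has 8 states:
  I0: { [A → . + L -], [A → . a], [A' → . A] }  — shift
  I1: { [A → + . L -], [L → . +], [L → . -] }  — shift
  I2: { [A' → A .] }  — accept
  I3: { [A → a .] }  — reduce
  I4: { [L → + .] }  — reduce
  I5: { [L → - .] }  — reduce
  I6: { [A → + L . -] }  — shift
  I7: { [A → + L - .] }  — reduce

No state contains more than one complete item.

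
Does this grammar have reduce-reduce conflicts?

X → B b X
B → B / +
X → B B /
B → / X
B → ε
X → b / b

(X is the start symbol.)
Augment with X' → X and build the canonical LR(0) collection (I0 = CLOSURE({[X' → . X]}), then GOTO on every symbol after a dot until no new states appear). It has 14 states:
  I0: { [B → . / X], [B → . B / +], [B → .], [X → . B B /], [X → . B b X], [X → . b / b], [X' → . X] }  — shift, reduce
  I1: { [B → . / X], [B → . B / +], [B → .], [B → / . X], [X → . B B /], [X → . B b X], [X → . b / b] }  — shift, reduce
  I2: { [B → . / X], [B → . B / +], [B → .], [B → B . / +], [X → B . B /], [X → B . b X] }  — shift, reduce
  I3: { [X' → X .] }  — accept
  I4: { [X → b . / b] }  — shift
  I5: { [X → b / . b] }  — shift
  I6: { [X → b / b .] }  — reduce
  I7: { [B → . / X], [B → . B / +], [B → .], [B → / . X], [B → B / . +], [X → . B B /], [X → . B b X], [X → . b / b] }  — shift, reduce
  I8: { [B → B . / +], [X → B B . /] }  — shift
  I9: { [B → . / X], [B → . B / +], [B → .], [X → . B B /], [X → . B b X], [X → . b / b], [X → B b . X] }  — shift, reduce
  I10: { [X → B b X .] }  — reduce
  I11: { [B → B / . +], [X → B B / .] }  — shift, reduce
  I12: { [B → B / + .] }  — reduce
  I13: { [B → / X .] }  — reduce

No state contains more than one complete item.

Answer: No reduce-reduce conflicts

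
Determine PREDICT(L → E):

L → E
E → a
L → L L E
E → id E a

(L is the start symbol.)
{ 'a', 'id' }

PREDICT(L → E) = (FIRST(RHS) \ {ε}) ∪ (FOLLOW(L) if ε ∈ FIRST(RHS), i.e. RHS ⇒* ε)
FIRST(E) = { 'a', 'id' }
FIRST(E) = { 'a', 'id' }
ε ∉ FIRST(E), so FOLLOW(L) is not added.
PREDICT(L → E) = { 'a', 'id' }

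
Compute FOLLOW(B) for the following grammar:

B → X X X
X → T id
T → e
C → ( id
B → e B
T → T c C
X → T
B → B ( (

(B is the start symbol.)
{ $, '(' }

To compute FOLLOW(B), find every occurrence of B on a right-hand side N → α B β: add FIRST(β) \ {ε}, and if β is empty or nullable also add FOLLOW(N). Iterate to a fixed point.

B is the start symbol, so $ ∈ FOLLOW(B).
In B → e B: B is at the end; this adds FOLLOW(B) to itself — nothing new
In B → B ( (: B is followed by '(' '(', add FIRST('(' '(') \ {ε} = { '(' }

Taking the union: FOLLOW(B) = { $, '(' }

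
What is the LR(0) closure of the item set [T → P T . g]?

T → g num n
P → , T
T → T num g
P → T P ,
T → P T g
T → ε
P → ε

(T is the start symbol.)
To compute CLOSURE, for each item [A → α.Bβ] where B is a non-terminal, add [B → .γ] for all productions B → γ; repeat for the newly added items until nothing changes.

Start with: [T → P T . g]
The dot precedes the terminal g, so nothing is added.

CLOSURE = { [T → P T . g] }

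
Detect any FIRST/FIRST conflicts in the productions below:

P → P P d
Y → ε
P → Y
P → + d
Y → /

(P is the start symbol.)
FIRST sets of the non-terminals at (or reachable through a nullable prefix from) the front of some alternative:
  FIRST(P) = { '+', '/', 'd', ε }
  FIRST(Y) = { '/', ε }

Productions for P:
  P → P P d: FIRST = { '+', '/', 'd' }
  P → Y: FIRST = { '/', ε }
  P → + d: FIRST = { '+' }
Productions for Y:
  Y → ε: FIRST = { ε }
  Y → /: FIRST = { '/' }

Conflict for P: P → P P d and P → Y
  Overlap: { '/' }
Conflict for P: P → P P d and P → + d
  Overlap: { '+' }

Answer: Yes. P → P P d / P → Y on { '/' }; P → P P d / P → '+' d on { '+' }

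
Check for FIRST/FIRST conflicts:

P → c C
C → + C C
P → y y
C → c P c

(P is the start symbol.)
A FIRST/FIRST conflict occurs when two productions N → α and N → β for the same non-terminal have FIRST(α) ∩ FIRST(β) ≠ ∅ (with ε ∈ FIRST of a nullable right-hand side, so two nullable alternatives also conflict).

Productions for P:
  P → c C: FIRST = { 'c' }
  P → y y: FIRST = { 'y' }
Productions for C:
  C → + C C: FIRST = { '+' }
  C → c P c: FIRST = { 'c' }

All alternatives of each non-terminal have pairwise disjoint FIRST sets.

Answer: No FIRST/FIRST conflicts.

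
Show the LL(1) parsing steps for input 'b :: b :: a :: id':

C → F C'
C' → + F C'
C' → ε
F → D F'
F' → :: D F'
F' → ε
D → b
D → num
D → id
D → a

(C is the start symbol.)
Stack is shown with the top on the left.

Stack         Input                Action
-----------------------------------------
C $           b :: b :: a :: id $  output C → F C'
F C' $        b :: b :: a :: id $  output F → D F'
D F' C' $     b :: b :: a :: id $  output D → b
b F' C' $     b :: b :: a :: id $  match 'b'
F' C' $       :: b :: a :: id $    output F' → :: D F'
:: D F' C' $  :: b :: a :: id $    match '::'
D F' C' $     b :: a :: id $       output D → b
b F' C' $     b :: a :: id $       match 'b'
F' C' $       :: a :: id $         output F' → :: D F'
:: D F' C' $  :: a :: id $         match '::'
D F' C' $     a :: id $            output D → a
a F' C' $     a :: id $            match 'a'
F' C' $       :: id $              output F' → :: D F'
:: D F' C' $  :: id $              match '::'
D F' C' $     id $                 output D → id
id F' C' $    id $                 match 'id'
F' C' $       $                    output F' → ε
C' $          $                    output C' → ε
$             $                    accept

The string is accepted.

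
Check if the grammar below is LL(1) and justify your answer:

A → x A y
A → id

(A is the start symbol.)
For A:
  PREDICT(A → x A y) = { 'x' }
  PREDICT(A → id) = { 'id' }

All predict sets are disjoint. The grammar IS LL(1).

Answer: Yes, the grammar is LL(1).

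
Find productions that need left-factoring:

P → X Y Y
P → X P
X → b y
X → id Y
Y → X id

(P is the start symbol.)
Left-factoring is needed when two productions for the same non-terminal
share a common prefix on the right-hand side.

Productions for P:
  P → X Y Y
  P → X P
Productions for X:
  X → b y
  X → id Y

Found common prefix 'X' in productions for P

Answer: Yes, P has productions with common prefix 'X'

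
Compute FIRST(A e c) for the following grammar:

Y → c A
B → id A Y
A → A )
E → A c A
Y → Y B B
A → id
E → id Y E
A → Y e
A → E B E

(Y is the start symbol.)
{ 'c', 'id' }

FIRST sets of the non-terminals involved (from the grammar, by fixed-point iteration):
  FIRST(A) = { 'c', 'id' }

To compute FIRST(A e c), process the symbols left to right:
Symbol A is a non-terminal. Add FIRST(A) \ {ε} = { 'c', 'id' }
A is not nullable (ε ∉ FIRST(A)), so stop here.
FIRST(A e c) = { 'c', 'id' }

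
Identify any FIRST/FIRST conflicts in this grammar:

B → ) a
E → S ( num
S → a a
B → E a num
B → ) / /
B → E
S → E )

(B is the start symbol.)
Yes. B → ')' a / B → ')' '/' '/' on { ')' }; B → E a num / B → E on { 'a' }; S → a a / S → E ')' on { 'a' }

FIRST sets of the non-terminals at (or reachable through a nullable prefix from) the front of some alternative:
  FIRST(E) = { 'a' }

Productions for B:
  B → ) a: FIRST = { ')' }
  B → E a num: FIRST = { 'a' }
  B → ) / /: FIRST = { ')' }
  B → E: FIRST = { 'a' }
Productions for S:
  S → a a: FIRST = { 'a' }
  S → E ): FIRST = { 'a' }
E has only one production, so no FIRST/FIRST conflict is possible there.

Conflict for B: B → ) a and B → ) / /
  Overlap: { ')' }
Conflict for B: B → E a num and B → E
  Overlap: { 'a' }
Conflict for S: S → a a and S → E )
  Overlap: { 'a' }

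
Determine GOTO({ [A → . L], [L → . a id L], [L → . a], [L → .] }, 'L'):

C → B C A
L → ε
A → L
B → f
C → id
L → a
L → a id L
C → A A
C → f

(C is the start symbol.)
{ [A → L .] }

GOTO(I, 'L') = CLOSURE({ [A → αX.β] : [A → α.Xβ] ∈ I, X = 'L' })

Items with dot before 'L', with the dot advanced:
  [A → . L] → [A → L .]
Closure adds nothing (no advanced item has the dot before a non-terminal).

GOTO = { [A → L .] }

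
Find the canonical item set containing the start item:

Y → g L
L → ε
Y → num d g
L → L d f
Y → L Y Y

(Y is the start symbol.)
{ [L → . L d f], [L → .], [Y → . L Y Y], [Y → . g L], [Y → . num d g], [Y' → . Y] }

First, augment the grammar with Y' → Y
I₀ = CLOSURE({ [Y' → . Y] }):
  [Y' → . Y] has the dot before Y: add [Y → . g L], [Y → . num d g], [Y → . L Y Y]
  [Y → . L Y Y] has the dot before L: add [L → .], [L → . L d f]
No further items can be added.

I₀ = { [L → . L d f], [L → .], [Y → . L Y Y], [Y → . g L], [Y → . num d g], [Y' → . Y] }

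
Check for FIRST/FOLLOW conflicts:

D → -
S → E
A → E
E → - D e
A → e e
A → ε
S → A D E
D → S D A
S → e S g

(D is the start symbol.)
Yes. A → E with FOLLOW(A) on { '-' }; A → e e with FOLLOW(A) on { 'e' }

A FIRST/FOLLOW conflict occurs when a non-terminal N has a nullable alternative N → β (β ⇒* ε) and another alternative N → α with FIRST(α) ∩ FOLLOW(N) ≠ ∅: on such a lookahead the parser cannot decide between expanding α and letting N vanish via β.

Nullable non-terminals: A.
FIRST sets used below: FIRST(E) = { '-' }

A: nullable alternative(s) A → ε; FOLLOW(A) = { $, '-', 'e' }
  A → E: FIRST \ {ε} = { '-' } — overlaps FOLLOW(A) on { '-' }: CONFLICT
  A → e e: FIRST \ {ε} = { 'e' } — overlaps FOLLOW(A) on { 'e' }: CONFLICT
  A → ε: FIRST \ {ε} = { } — this is the only nullable alternative, skip

D, E, S have no nullable alternative, so no FIRST/FOLLOW check is needed there.

So the grammar has 2 FIRST/FOLLOW conflicts (marked CONFLICT above).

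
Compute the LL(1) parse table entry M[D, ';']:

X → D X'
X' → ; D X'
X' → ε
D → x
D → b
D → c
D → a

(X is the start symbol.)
To find M[D, ';'], we find productions for D where ';' is in the predict set (PREDICT(N → α) = (FIRST(α) \ {ε}) ∪ (FOLLOW(N) if α ⇒* ε)).

D → x: PREDICT = { 'x' }
D → b: PREDICT = { 'b' }
D → c: PREDICT = { 'c' }
D → a: PREDICT = { 'a' }

M[D, ';'] is empty (no production applies)

Answer: Empty (error entry)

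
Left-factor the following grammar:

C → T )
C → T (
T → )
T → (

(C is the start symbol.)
Left-factoring transforms A → αβ₁ | αβ₂ into A → αA' and A' → β₁ | β₂
(α is the longest common prefix among the alternatives). Repeat until
no nonterminal has two alternatives with a common prefix.

Round 1: C has alternatives sharing prefix 'T'. Introduce C': C → T C'
  Add: C' → )
  Add: C' → (

No remaining common prefixes — done.

Resulting grammar:
C → T C'
C' → )
C' → (
T → )
T → (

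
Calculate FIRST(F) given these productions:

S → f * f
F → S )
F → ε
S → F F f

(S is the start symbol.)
{ 'f', ε }

FIRST sets of the other non-terminals involved (by the same procedure, iterated to a fixed point):
  FIRST(S) = { 'f' }

From F → S ):
  - S is a non-terminal: add FIRST(S) \ {ε} = { 'f' }
    S is not nullable, so stop
From F → ε:
  - ε-production, so ε ∈ FIRST(F)

Collecting: FIRST(F) = { 'f', ε }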